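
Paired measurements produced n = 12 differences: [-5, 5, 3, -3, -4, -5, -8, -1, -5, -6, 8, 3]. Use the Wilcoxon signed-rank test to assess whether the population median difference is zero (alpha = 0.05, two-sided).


Step 1: Drop any zero differences (none here) and take |d_i|.
|d| = [5, 5, 3, 3, 4, 5, 8, 1, 5, 6, 8, 3]
Step 2: Midrank |d_i| (ties get averaged ranks).
ranks: |5|->7.5, |5|->7.5, |3|->3, |3|->3, |4|->5, |5|->7.5, |8|->11.5, |1|->1, |5|->7.5, |6|->10, |8|->11.5, |3|->3
Step 3: Attach original signs; sum ranks with positive sign and with negative sign.
W+ = 7.5 + 3 + 11.5 + 3 = 25
W- = 7.5 + 3 + 5 + 7.5 + 11.5 + 1 + 7.5 + 10 = 53
(Check: W+ + W- = 78 should equal n(n+1)/2 = 78.)
Step 4: Test statistic W = min(W+, W-) = 25.
Step 5: Ties in |d|, so use the tie-corrected normal approximation.
        E[W] = n(n+1)/4 = 12*13/4 = 39.
        Tie groups: |d|=3 (t=3), |d|=5 (t=4), |d|=8 (t=2); sum(t^3 - t) = 90.
        Var[W] = n(n+1)(2n+1)/24 - sum(t^3-t)/48 = 3900/24 - 90/48 = 160.625.
        z = (W - E[W]) / sqrt(Var[W]) = (25 - 39) / 12.6738 = -1.1046.
        Two-sided p = 2*Phi(z) = 0.269315.
Step 6: alpha = 0.05. fail to reject H0.

W+ = 25, W- = 53, W = min = 25, p = 0.269315, fail to reject H0.


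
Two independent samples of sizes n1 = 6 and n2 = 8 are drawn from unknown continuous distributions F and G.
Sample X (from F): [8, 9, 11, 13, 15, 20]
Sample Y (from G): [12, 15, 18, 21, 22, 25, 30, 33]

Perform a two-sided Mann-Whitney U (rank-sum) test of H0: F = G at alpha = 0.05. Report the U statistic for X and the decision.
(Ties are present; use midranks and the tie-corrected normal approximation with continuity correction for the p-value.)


Step 1: Combine and sort all 14 observations; assign midranks.
sorted (value, group): (8,X), (9,X), (11,X), (12,Y), (13,X), (15,X), (15,Y), (18,Y), (20,X), (21,Y), (22,Y), (25,Y), (30,Y), (33,Y)
ranks: 8->1, 9->2, 11->3, 12->4, 13->5, 15->6.5, 15->6.5, 18->8, 20->9, 21->10, 22->11, 25->12, 30->13, 33->14
Step 2: Rank sum for X: R1 = 1 + 2 + 3 + 5 + 6.5 + 9 = 26.5.
Step 3: U_X = R1 - n1(n1+1)/2 = 26.5 - 6*7/2 = 26.5 - 21 = 5.5.
       U_Y = n1*n2 - U_X = 48 - 5.5 = 42.5.
Step 4: Ties are present, so use the tie-corrected normal approximation (with continuity correction) for the p-value.
Step 5: p-value = 0.020000; compare to alpha = 0.05. reject H0.

U_X = 5.5, p = 0.020000, reject H0 at alpha = 0.05.


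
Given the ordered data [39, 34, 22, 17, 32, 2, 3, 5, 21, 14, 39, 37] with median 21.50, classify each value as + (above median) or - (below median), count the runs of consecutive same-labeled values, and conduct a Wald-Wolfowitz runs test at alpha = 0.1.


Step 1: Compute median = 21.50; label A = above, B = below.
Labels in order: AAABABBBBBAA  (n_A = 6, n_B = 6)
Step 2: Count runs R = 5.
Step 3: Under H0 (random ordering), E[R] = 2*n_A*n_B/(n_A+n_B) + 1 = 2*6*6/12 + 1 = 7.0000.
        Var[R] = 2*n_A*n_B*(2*n_A*n_B - n_A - n_B) / ((n_A+n_B)^2 * (n_A+n_B-1)) = 4320/1584 = 2.7273.
        SD[R] = 1.6514.
Step 4: Continuity-corrected z = (R + 0.5 - E[R]) / SD[R] = (5 + 0.5 - 7.0000) / 1.6514 = -0.9083.
Step 5: Two-sided p-value via normal approximation = 2*(1 - Phi(|z|)) = 0.363722.
Step 6: alpha = 0.1. fail to reject H0.

R = 5, z = -0.9083, p = 0.363722, fail to reject H0.


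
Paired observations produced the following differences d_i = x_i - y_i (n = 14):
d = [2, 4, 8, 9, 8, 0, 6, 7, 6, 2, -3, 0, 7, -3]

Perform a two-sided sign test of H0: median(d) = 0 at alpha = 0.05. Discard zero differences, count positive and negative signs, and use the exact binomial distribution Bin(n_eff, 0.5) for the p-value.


Step 1: Discard zero differences. Original n = 14; n_eff = number of nonzero differences = 12.
Nonzero differences (with sign): +2, +4, +8, +9, +8, +6, +7, +6, +2, -3, +7, -3
Step 2: Count signs: positive = 10, negative = 2.
Step 3: Under H0: P(positive) = 0.5, so the number of positives S ~ Bin(12, 0.5).
Step 4: Two-sided exact p-value = sum of Bin(12,0.5) probabilities at or below the observed probability = 0.038574.
Step 5: alpha = 0.05. reject H0.

n_eff = 12, pos = 10, neg = 2, p = 0.038574, reject H0.


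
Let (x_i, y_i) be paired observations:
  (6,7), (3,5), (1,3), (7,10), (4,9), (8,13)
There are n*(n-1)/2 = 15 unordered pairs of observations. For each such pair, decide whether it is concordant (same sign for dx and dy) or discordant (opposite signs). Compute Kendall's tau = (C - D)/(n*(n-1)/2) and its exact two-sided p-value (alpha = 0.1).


Step 1: Enumerate the 15 unordered pairs (i,j) with i<j and classify each by sign(x_j-x_i) * sign(y_j-y_i).
  (1,2):dx=-3,dy=-2->C; (1,3):dx=-5,dy=-4->C; (1,4):dx=+1,dy=+3->C; (1,5):dx=-2,dy=+2->D
  (1,6):dx=+2,dy=+6->C; (2,3):dx=-2,dy=-2->C; (2,4):dx=+4,dy=+5->C; (2,5):dx=+1,dy=+4->C
  (2,6):dx=+5,dy=+8->C; (3,4):dx=+6,dy=+7->C; (3,5):dx=+3,dy=+6->C; (3,6):dx=+7,dy=+10->C
  (4,5):dx=-3,dy=-1->C; (4,6):dx=+1,dy=+3->C; (5,6):dx=+4,dy=+4->C
Step 2: C = 14, D = 1, total pairs = 15.
Step 3: tau = (C - D)/(n(n-1)/2) = (14 - 1)/15 = 0.866667.
Step 4: Exact two-sided p-value (enumerate n! = 720 permutations of y under H0): p = 0.016667.
Step 5: alpha = 0.1. reject H0.

tau_b = 0.8667 (C=14, D=1), p = 0.016667, reject H0.


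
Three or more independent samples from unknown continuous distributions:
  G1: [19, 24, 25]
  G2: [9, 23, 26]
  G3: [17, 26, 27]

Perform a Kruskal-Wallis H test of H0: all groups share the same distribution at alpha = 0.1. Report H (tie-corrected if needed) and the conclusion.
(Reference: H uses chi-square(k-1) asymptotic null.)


Step 1: Combine all N = 9 observations and assign midranks.
sorted (value, group, rank): (9,G2,1), (17,G3,2), (19,G1,3), (23,G2,4), (24,G1,5), (25,G1,6), (26,G2,7.5), (26,G3,7.5), (27,G3,9)
Step 2: Sum ranks within each group.
R_1 = 14 (n_1 = 3)
R_2 = 12.5 (n_2 = 3)
R_3 = 18.5 (n_3 = 3)
Step 3: H = 12/(N(N+1)) * sum(R_i^2/n_i) - 3(N+1)
     = 12/(9*10) * (14^2/3 + 12.5^2/3 + 18.5^2/3) - 3*10
     = 0.133333 * 231.5 - 30
     = 0.866667.
Step 4: Ties present; correction factor C = 1 - 6/(9^3 - 9) = 0.991667. Corrected H = 0.866667 / 0.991667 = 0.873950.
Step 5: Under H0, H ~ chi^2(2); p-value = 0.645988.
Step 6: alpha = 0.1. fail to reject H0.

H = 0.8739, df = 2, p = 0.645988, fail to reject H0.


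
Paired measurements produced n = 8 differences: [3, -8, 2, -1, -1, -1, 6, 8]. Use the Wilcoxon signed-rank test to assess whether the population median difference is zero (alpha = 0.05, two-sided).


Step 1: Drop any zero differences (none here) and take |d_i|.
|d| = [3, 8, 2, 1, 1, 1, 6, 8]
Step 2: Midrank |d_i| (ties get averaged ranks).
ranks: |3|->5, |8|->7.5, |2|->4, |1|->2, |1|->2, |1|->2, |6|->6, |8|->7.5
Step 3: Attach original signs; sum ranks with positive sign and with negative sign.
W+ = 5 + 4 + 6 + 7.5 = 22.5
W- = 7.5 + 2 + 2 + 2 = 13.5
(Check: W+ + W- = 36 should equal n(n+1)/2 = 36.)
Step 4: Test statistic W = min(W+, W-) = 13.5.
Step 5: Ties in |d|, so use the tie-corrected normal approximation.
        E[W] = n(n+1)/4 = 8*9/4 = 18.
        Tie groups: |d|=1 (t=3), |d|=8 (t=2); sum(t^3 - t) = 30.
        Var[W] = n(n+1)(2n+1)/24 - sum(t^3-t)/48 = 1224/24 - 30/48 = 50.375.
        z = (W - E[W]) / sqrt(Var[W]) = (13.5 - 18) / 7.0975 = -0.6340.
        Two-sided p = 2*Phi(z) = 0.526066.
Step 6: alpha = 0.05. fail to reject H0.

W+ = 22.5, W- = 13.5, W = min = 13.5, p = 0.526066, fail to reject H0.


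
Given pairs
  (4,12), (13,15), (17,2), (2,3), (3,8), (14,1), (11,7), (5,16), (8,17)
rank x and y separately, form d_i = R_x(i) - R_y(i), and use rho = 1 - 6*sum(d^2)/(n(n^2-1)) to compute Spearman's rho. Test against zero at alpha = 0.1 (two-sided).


Step 1: Rank x and y separately (midranks; no ties here).
rank(x): 4->3, 13->7, 17->9, 2->1, 3->2, 14->8, 11->6, 5->4, 8->5
rank(y): 12->6, 15->7, 2->2, 3->3, 8->5, 1->1, 7->4, 16->8, 17->9
Step 2: d_i = R_x(i) - R_y(i); compute d_i^2.
  (3-6)^2=9, (7-7)^2=0, (9-2)^2=49, (1-3)^2=4, (2-5)^2=9, (8-1)^2=49, (6-4)^2=4, (4-8)^2=16, (5-9)^2=16
sum(d^2) = 156.
Step 3: rho = 1 - 6*156 / (9*(9^2 - 1)) = 1 - 936/720 = -0.300000.
Step 4: Under H0, t = rho * sqrt((n-2)/(1-rho^2)) = -0.8321 ~ t(7).
Step 5: Two-sided p-value from the t-distribution with 7 df = 0.432845.
Step 6: alpha = 0.1. fail to reject H0.

rho = -0.3000, p = 0.432845, fail to reject H0 at alpha = 0.1.


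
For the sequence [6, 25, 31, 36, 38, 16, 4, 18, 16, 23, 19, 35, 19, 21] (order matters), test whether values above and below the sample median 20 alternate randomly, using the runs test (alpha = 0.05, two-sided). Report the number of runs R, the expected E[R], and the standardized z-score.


Step 1: Compute median = 20; label A = above, B = below.
Labels in order: BAAAABBBBABABA  (n_A = 7, n_B = 7)
Step 2: Count runs R = 8.
Step 3: Under H0 (random ordering), E[R] = 2*n_A*n_B/(n_A+n_B) + 1 = 2*7*7/14 + 1 = 8.0000.
        Var[R] = 2*n_A*n_B*(2*n_A*n_B - n_A - n_B) / ((n_A+n_B)^2 * (n_A+n_B-1)) = 8232/2548 = 3.2308.
        SD[R] = 1.7974.
Step 4: R = E[R], so z = 0 with no continuity correction.
Step 5: Two-sided p-value via normal approximation = 2*(1 - Phi(|z|)) = 1.000000.
Step 6: alpha = 0.05. fail to reject H0.

R = 8, z = 0.0000, p = 1.000000, fail to reject H0.


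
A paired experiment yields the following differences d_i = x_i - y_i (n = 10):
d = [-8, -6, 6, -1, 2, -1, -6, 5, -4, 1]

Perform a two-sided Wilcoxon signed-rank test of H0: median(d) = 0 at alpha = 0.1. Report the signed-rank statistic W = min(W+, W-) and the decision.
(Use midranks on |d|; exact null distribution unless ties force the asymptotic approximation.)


Step 1: Drop any zero differences (none here) and take |d_i|.
|d| = [8, 6, 6, 1, 2, 1, 6, 5, 4, 1]
Step 2: Midrank |d_i| (ties get averaged ranks).
ranks: |8|->10, |6|->8, |6|->8, |1|->2, |2|->4, |1|->2, |6|->8, |5|->6, |4|->5, |1|->2
Step 3: Attach original signs; sum ranks with positive sign and with negative sign.
W+ = 8 + 4 + 6 + 2 = 20
W- = 10 + 8 + 2 + 2 + 8 + 5 = 35
(Check: W+ + W- = 55 should equal n(n+1)/2 = 55.)
Step 4: Test statistic W = min(W+, W-) = 20.
Step 5: Ties in |d|, so use the tie-corrected normal approximation.
        E[W] = n(n+1)/4 = 10*11/4 = 27.5.
        Tie groups: |d|=1 (t=3), |d|=6 (t=3); sum(t^3 - t) = 48.
        Var[W] = n(n+1)(2n+1)/24 - sum(t^3-t)/48 = 2310/24 - 48/48 = 95.25.
        z = (W - E[W]) / sqrt(Var[W]) = (20 - 27.5) / 9.7596 = -0.7685.
        Two-sided p = 2*Phi(z) = 0.442206.
Step 6: alpha = 0.1. fail to reject H0.

W+ = 20, W- = 35, W = min = 20, p = 0.442206, fail to reject H0.


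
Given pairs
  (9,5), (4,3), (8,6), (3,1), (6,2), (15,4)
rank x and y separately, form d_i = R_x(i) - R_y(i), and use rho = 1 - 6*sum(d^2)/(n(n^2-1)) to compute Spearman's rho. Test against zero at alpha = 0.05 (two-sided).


Step 1: Rank x and y separately (midranks; no ties here).
rank(x): 9->5, 4->2, 8->4, 3->1, 6->3, 15->6
rank(y): 5->5, 3->3, 6->6, 1->1, 2->2, 4->4
Step 2: d_i = R_x(i) - R_y(i); compute d_i^2.
  (5-5)^2=0, (2-3)^2=1, (4-6)^2=4, (1-1)^2=0, (3-2)^2=1, (6-4)^2=4
sum(d^2) = 10.
Step 3: rho = 1 - 6*10 / (6*(6^2 - 1)) = 1 - 60/210 = 0.714286.
Step 4: Under H0, t = rho * sqrt((n-2)/(1-rho^2)) = 2.0412 ~ t(4).
Step 5: Two-sided p-value from the t-distribution with 4 df = 0.110787.
Step 6: alpha = 0.05. fail to reject H0.

rho = 0.7143, p = 0.110787, fail to reject H0 at alpha = 0.05.


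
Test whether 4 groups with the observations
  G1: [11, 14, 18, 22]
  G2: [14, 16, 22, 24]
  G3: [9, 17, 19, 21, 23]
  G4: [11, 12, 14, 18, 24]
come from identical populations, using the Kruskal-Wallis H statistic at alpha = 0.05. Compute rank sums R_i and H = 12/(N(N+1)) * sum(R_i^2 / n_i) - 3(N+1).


Step 1: Combine all N = 18 observations and assign midranks.
sorted (value, group, rank): (9,G3,1), (11,G1,2.5), (11,G4,2.5), (12,G4,4), (14,G1,6), (14,G2,6), (14,G4,6), (16,G2,8), (17,G3,9), (18,G1,10.5), (18,G4,10.5), (19,G3,12), (21,G3,13), (22,G1,14.5), (22,G2,14.5), (23,G3,16), (24,G2,17.5), (24,G4,17.5)
Step 2: Sum ranks within each group.
R_1 = 33.5 (n_1 = 4)
R_2 = 46 (n_2 = 4)
R_3 = 51 (n_3 = 5)
R_4 = 40.5 (n_4 = 5)
Step 3: H = 12/(N(N+1)) * sum(R_i^2/n_i) - 3(N+1)
     = 12/(18*19) * (33.5^2/4 + 46^2/4 + 51^2/5 + 40.5^2/5) - 3*19
     = 0.035088 * 1657.81 - 57
     = 1.168860.
Step 4: Ties present; correction factor C = 1 - 48/(18^3 - 18) = 0.991744. Corrected H = 1.168860 / 0.991744 = 1.178590.
Step 5: Under H0, H ~ chi^2(3); p-value = 0.758144.
Step 6: alpha = 0.05. fail to reject H0.

H = 1.1786, df = 3, p = 0.758144, fail to reject H0.


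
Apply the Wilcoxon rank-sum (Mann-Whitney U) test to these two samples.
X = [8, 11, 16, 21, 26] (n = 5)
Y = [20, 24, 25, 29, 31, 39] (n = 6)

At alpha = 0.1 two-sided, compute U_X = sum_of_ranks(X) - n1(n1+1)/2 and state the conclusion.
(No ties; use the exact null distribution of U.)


Step 1: Combine and sort all 11 observations; assign midranks.
sorted (value, group): (8,X), (11,X), (16,X), (20,Y), (21,X), (24,Y), (25,Y), (26,X), (29,Y), (31,Y), (39,Y)
ranks: 8->1, 11->2, 16->3, 20->4, 21->5, 24->6, 25->7, 26->8, 29->9, 31->10, 39->11
Step 2: Rank sum for X: R1 = 1 + 2 + 3 + 5 + 8 = 19.
Step 3: U_X = R1 - n1(n1+1)/2 = 19 - 5*6/2 = 19 - 15 = 4.
       U_Y = n1*n2 - U_X = 30 - 4 = 26.
Step 4: No ties, so the exact null distribution of U (based on enumerating the C(11,5) = 462 equally likely rank assignments) gives the two-sided p-value.
Step 5: p-value = 0.051948; compare to alpha = 0.1. reject H0.

U_X = 4, p = 0.051948, reject H0 at alpha = 0.1.


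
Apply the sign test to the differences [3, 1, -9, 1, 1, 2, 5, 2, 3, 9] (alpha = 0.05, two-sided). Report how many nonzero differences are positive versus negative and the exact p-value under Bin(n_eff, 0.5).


Step 1: Discard zero differences. Original n = 10; n_eff = number of nonzero differences = 10.
Nonzero differences (with sign): +3, +1, -9, +1, +1, +2, +5, +2, +3, +9
Step 2: Count signs: positive = 9, negative = 1.
Step 3: Under H0: P(positive) = 0.5, so the number of positives S ~ Bin(10, 0.5).
Step 4: Two-sided exact p-value = sum of Bin(10,0.5) probabilities at or below the observed probability = 0.021484.
Step 5: alpha = 0.05. reject H0.

n_eff = 10, pos = 9, neg = 1, p = 0.021484, reject H0.


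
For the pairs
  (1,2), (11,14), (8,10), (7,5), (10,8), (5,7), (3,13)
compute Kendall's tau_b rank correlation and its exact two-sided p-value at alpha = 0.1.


Step 1: Enumerate the 21 unordered pairs (i,j) with i<j and classify each by sign(x_j-x_i) * sign(y_j-y_i).
  (1,2):dx=+10,dy=+12->C; (1,3):dx=+7,dy=+8->C; (1,4):dx=+6,dy=+3->C; (1,5):dx=+9,dy=+6->C
  (1,6):dx=+4,dy=+5->C; (1,7):dx=+2,dy=+11->C; (2,3):dx=-3,dy=-4->C; (2,4):dx=-4,dy=-9->C
  (2,5):dx=-1,dy=-6->C; (2,6):dx=-6,dy=-7->C; (2,7):dx=-8,dy=-1->C; (3,4):dx=-1,dy=-5->C
  (3,5):dx=+2,dy=-2->D; (3,6):dx=-3,dy=-3->C; (3,7):dx=-5,dy=+3->D; (4,5):dx=+3,dy=+3->C
  (4,6):dx=-2,dy=+2->D; (4,7):dx=-4,dy=+8->D; (5,6):dx=-5,dy=-1->C; (5,7):dx=-7,dy=+5->D
  (6,7):dx=-2,dy=+6->D
Step 2: C = 15, D = 6, total pairs = 21.
Step 3: tau = (C - D)/(n(n-1)/2) = (15 - 6)/21 = 0.428571.
Step 4: Exact two-sided p-value (enumerate n! = 5040 permutations of y under H0): p = 0.238889.
Step 5: alpha = 0.1. fail to reject H0.

tau_b = 0.4286 (C=15, D=6), p = 0.238889, fail to reject H0.


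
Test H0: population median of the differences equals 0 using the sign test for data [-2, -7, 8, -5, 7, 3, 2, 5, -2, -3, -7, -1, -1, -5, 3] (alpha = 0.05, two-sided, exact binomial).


Step 1: Discard zero differences. Original n = 15; n_eff = number of nonzero differences = 15.
Nonzero differences (with sign): -2, -7, +8, -5, +7, +3, +2, +5, -2, -3, -7, -1, -1, -5, +3
Step 2: Count signs: positive = 6, negative = 9.
Step 3: Under H0: P(positive) = 0.5, so the number of positives S ~ Bin(15, 0.5).
Step 4: Two-sided exact p-value = sum of Bin(15,0.5) probabilities at or below the observed probability = 0.607239.
Step 5: alpha = 0.05. fail to reject H0.

n_eff = 15, pos = 6, neg = 9, p = 0.607239, fail to reject H0.


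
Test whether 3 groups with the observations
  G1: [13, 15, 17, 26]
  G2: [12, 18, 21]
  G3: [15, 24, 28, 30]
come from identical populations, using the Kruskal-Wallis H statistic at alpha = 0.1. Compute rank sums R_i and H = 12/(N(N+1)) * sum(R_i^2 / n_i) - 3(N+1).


Step 1: Combine all N = 11 observations and assign midranks.
sorted (value, group, rank): (12,G2,1), (13,G1,2), (15,G1,3.5), (15,G3,3.5), (17,G1,5), (18,G2,6), (21,G2,7), (24,G3,8), (26,G1,9), (28,G3,10), (30,G3,11)
Step 2: Sum ranks within each group.
R_1 = 19.5 (n_1 = 4)
R_2 = 14 (n_2 = 3)
R_3 = 32.5 (n_3 = 4)
Step 3: H = 12/(N(N+1)) * sum(R_i^2/n_i) - 3(N+1)
     = 12/(11*12) * (19.5^2/4 + 14^2/3 + 32.5^2/4) - 3*12
     = 0.090909 * 424.458 - 36
     = 2.587121.
Step 4: Ties present; correction factor C = 1 - 6/(11^3 - 11) = 0.995455. Corrected H = 2.587121 / 0.995455 = 2.598935.
Step 5: Under H0, H ~ chi^2(2); p-value = 0.272677.
Step 6: alpha = 0.1. fail to reject H0.

H = 2.5989, df = 2, p = 0.272677, fail to reject H0.


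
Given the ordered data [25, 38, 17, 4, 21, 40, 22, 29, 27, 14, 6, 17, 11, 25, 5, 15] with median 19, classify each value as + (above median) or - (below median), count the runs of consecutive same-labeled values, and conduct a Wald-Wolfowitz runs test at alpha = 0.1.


Step 1: Compute median = 19; label A = above, B = below.
Labels in order: AABBAAAAABBBBABB  (n_A = 8, n_B = 8)
Step 2: Count runs R = 6.
Step 3: Under H0 (random ordering), E[R] = 2*n_A*n_B/(n_A+n_B) + 1 = 2*8*8/16 + 1 = 9.0000.
        Var[R] = 2*n_A*n_B*(2*n_A*n_B - n_A - n_B) / ((n_A+n_B)^2 * (n_A+n_B-1)) = 14336/3840 = 3.7333.
        SD[R] = 1.9322.
Step 4: Continuity-corrected z = (R + 0.5 - E[R]) / SD[R] = (6 + 0.5 - 9.0000) / 1.9322 = -1.2939.
Step 5: Two-sided p-value via normal approximation = 2*(1 - Phi(|z|)) = 0.195709.
Step 6: alpha = 0.1. fail to reject H0.

R = 6, z = -1.2939, p = 0.195709, fail to reject H0.


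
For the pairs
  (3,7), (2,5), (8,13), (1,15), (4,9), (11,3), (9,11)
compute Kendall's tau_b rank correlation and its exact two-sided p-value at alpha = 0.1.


Step 1: Enumerate the 21 unordered pairs (i,j) with i<j and classify each by sign(x_j-x_i) * sign(y_j-y_i).
  (1,2):dx=-1,dy=-2->C; (1,3):dx=+5,dy=+6->C; (1,4):dx=-2,dy=+8->D; (1,5):dx=+1,dy=+2->C
  (1,6):dx=+8,dy=-4->D; (1,7):dx=+6,dy=+4->C; (2,3):dx=+6,dy=+8->C; (2,4):dx=-1,dy=+10->D
  (2,5):dx=+2,dy=+4->C; (2,6):dx=+9,dy=-2->D; (2,7):dx=+7,dy=+6->C; (3,4):dx=-7,dy=+2->D
  (3,5):dx=-4,dy=-4->C; (3,6):dx=+3,dy=-10->D; (3,7):dx=+1,dy=-2->D; (4,5):dx=+3,dy=-6->D
  (4,6):dx=+10,dy=-12->D; (4,7):dx=+8,dy=-4->D; (5,6):dx=+7,dy=-6->D; (5,7):dx=+5,dy=+2->C
  (6,7):dx=-2,dy=+8->D
Step 2: C = 9, D = 12, total pairs = 21.
Step 3: tau = (C - D)/(n(n-1)/2) = (9 - 12)/21 = -0.142857.
Step 4: Exact two-sided p-value (enumerate n! = 5040 permutations of y under H0): p = 0.772619.
Step 5: alpha = 0.1. fail to reject H0.

tau_b = -0.1429 (C=9, D=12), p = 0.772619, fail to reject H0.


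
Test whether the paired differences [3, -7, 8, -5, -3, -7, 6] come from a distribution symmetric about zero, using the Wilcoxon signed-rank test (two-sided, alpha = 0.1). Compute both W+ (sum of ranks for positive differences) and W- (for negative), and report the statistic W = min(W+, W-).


Step 1: Drop any zero differences (none here) and take |d_i|.
|d| = [3, 7, 8, 5, 3, 7, 6]
Step 2: Midrank |d_i| (ties get averaged ranks).
ranks: |3|->1.5, |7|->5.5, |8|->7, |5|->3, |3|->1.5, |7|->5.5, |6|->4
Step 3: Attach original signs; sum ranks with positive sign and with negative sign.
W+ = 1.5 + 7 + 4 = 12.5
W- = 5.5 + 3 + 1.5 + 5.5 = 15.5
(Check: W+ + W- = 28 should equal n(n+1)/2 = 28.)
Step 4: Test statistic W = min(W+, W-) = 12.5.
Step 5: Ties in |d|, so use the tie-corrected normal approximation.
        E[W] = n(n+1)/4 = 7*8/4 = 14.
        Tie groups: |d|=3 (t=2), |d|=7 (t=2); sum(t^3 - t) = 12.
        Var[W] = n(n+1)(2n+1)/24 - sum(t^3-t)/48 = 840/24 - 12/48 = 34.75.
        z = (W - E[W]) / sqrt(Var[W]) = (12.5 - 14) / 5.8949 = -0.2545.
        Two-sided p = 2*Phi(z) = 0.799143.
Step 6: alpha = 0.1. fail to reject H0.

W+ = 12.5, W- = 15.5, W = min = 12.5, p = 0.799143, fail to reject H0.


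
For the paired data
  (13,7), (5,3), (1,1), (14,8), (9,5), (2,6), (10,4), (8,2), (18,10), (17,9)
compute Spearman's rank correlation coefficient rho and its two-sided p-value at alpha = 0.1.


Step 1: Rank x and y separately (midranks; no ties here).
rank(x): 13->7, 5->3, 1->1, 14->8, 9->5, 2->2, 10->6, 8->4, 18->10, 17->9
rank(y): 7->7, 3->3, 1->1, 8->8, 5->5, 6->6, 4->4, 2->2, 10->10, 9->9
Step 2: d_i = R_x(i) - R_y(i); compute d_i^2.
  (7-7)^2=0, (3-3)^2=0, (1-1)^2=0, (8-8)^2=0, (5-5)^2=0, (2-6)^2=16, (6-4)^2=4, (4-2)^2=4, (10-10)^2=0, (9-9)^2=0
sum(d^2) = 24.
Step 3: rho = 1 - 6*24 / (10*(10^2 - 1)) = 1 - 144/990 = 0.854545.
Step 4: Under H0, t = rho * sqrt((n-2)/(1-rho^2)) = 4.6537 ~ t(8).
Step 5: Two-sided p-value from the t-distribution with 8 df = 0.001637.
Step 6: alpha = 0.1. reject H0.

rho = 0.8545, p = 0.001637, reject H0 at alpha = 0.1.


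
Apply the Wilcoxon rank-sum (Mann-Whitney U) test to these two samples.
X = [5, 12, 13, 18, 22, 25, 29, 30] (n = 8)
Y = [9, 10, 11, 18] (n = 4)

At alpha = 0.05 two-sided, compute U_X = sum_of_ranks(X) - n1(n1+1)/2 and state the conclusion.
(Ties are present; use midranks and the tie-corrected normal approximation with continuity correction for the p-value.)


Step 1: Combine and sort all 12 observations; assign midranks.
sorted (value, group): (5,X), (9,Y), (10,Y), (11,Y), (12,X), (13,X), (18,X), (18,Y), (22,X), (25,X), (29,X), (30,X)
ranks: 5->1, 9->2, 10->3, 11->4, 12->5, 13->6, 18->7.5, 18->7.5, 22->9, 25->10, 29->11, 30->12
Step 2: Rank sum for X: R1 = 1 + 5 + 6 + 7.5 + 9 + 10 + 11 + 12 = 61.5.
Step 3: U_X = R1 - n1(n1+1)/2 = 61.5 - 8*9/2 = 61.5 - 36 = 25.5.
       U_Y = n1*n2 - U_X = 32 - 25.5 = 6.5.
Step 4: Ties are present, so use the tie-corrected normal approximation (with continuity correction) for the p-value.
Step 5: p-value = 0.125707; compare to alpha = 0.05. fail to reject H0.

U_X = 25.5, p = 0.125707, fail to reject H0 at alpha = 0.05.


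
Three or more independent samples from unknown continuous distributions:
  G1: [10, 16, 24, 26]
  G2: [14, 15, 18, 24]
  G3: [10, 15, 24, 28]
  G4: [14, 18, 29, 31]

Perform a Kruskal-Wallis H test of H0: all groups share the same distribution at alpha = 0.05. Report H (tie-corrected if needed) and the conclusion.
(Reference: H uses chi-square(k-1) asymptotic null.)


Step 1: Combine all N = 16 observations and assign midranks.
sorted (value, group, rank): (10,G1,1.5), (10,G3,1.5), (14,G2,3.5), (14,G4,3.5), (15,G2,5.5), (15,G3,5.5), (16,G1,7), (18,G2,8.5), (18,G4,8.5), (24,G1,11), (24,G2,11), (24,G3,11), (26,G1,13), (28,G3,14), (29,G4,15), (31,G4,16)
Step 2: Sum ranks within each group.
R_1 = 32.5 (n_1 = 4)
R_2 = 28.5 (n_2 = 4)
R_3 = 32 (n_3 = 4)
R_4 = 43 (n_4 = 4)
Step 3: H = 12/(N(N+1)) * sum(R_i^2/n_i) - 3(N+1)
     = 12/(16*17) * (32.5^2/4 + 28.5^2/4 + 32^2/4 + 43^2/4) - 3*17
     = 0.044118 * 1185.38 - 51
     = 1.295956.
Step 4: Ties present; correction factor C = 1 - 48/(16^3 - 16) = 0.988235. Corrected H = 1.295956 / 0.988235 = 1.311384.
Step 5: Under H0, H ~ chi^2(3); p-value = 0.726432.
Step 6: alpha = 0.05. fail to reject H0.

H = 1.3114, df = 3, p = 0.726432, fail to reject H0.


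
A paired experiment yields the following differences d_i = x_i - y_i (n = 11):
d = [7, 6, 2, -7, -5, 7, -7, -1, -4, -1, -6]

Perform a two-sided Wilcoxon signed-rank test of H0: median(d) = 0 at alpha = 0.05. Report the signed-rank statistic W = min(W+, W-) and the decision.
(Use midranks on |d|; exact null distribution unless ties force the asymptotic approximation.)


Step 1: Drop any zero differences (none here) and take |d_i|.
|d| = [7, 6, 2, 7, 5, 7, 7, 1, 4, 1, 6]
Step 2: Midrank |d_i| (ties get averaged ranks).
ranks: |7|->9.5, |6|->6.5, |2|->3, |7|->9.5, |5|->5, |7|->9.5, |7|->9.5, |1|->1.5, |4|->4, |1|->1.5, |6|->6.5
Step 3: Attach original signs; sum ranks with positive sign and with negative sign.
W+ = 9.5 + 6.5 + 3 + 9.5 = 28.5
W- = 9.5 + 5 + 9.5 + 1.5 + 4 + 1.5 + 6.5 = 37.5
(Check: W+ + W- = 66 should equal n(n+1)/2 = 66.)
Step 4: Test statistic W = min(W+, W-) = 28.5.
Step 5: Ties in |d|, so use the tie-corrected normal approximation.
        E[W] = n(n+1)/4 = 11*12/4 = 33.
        Tie groups: |d|=1 (t=2), |d|=6 (t=2), |d|=7 (t=4); sum(t^3 - t) = 72.
        Var[W] = n(n+1)(2n+1)/24 - sum(t^3-t)/48 = 3036/24 - 72/48 = 125.
        z = (W - E[W]) / sqrt(Var[W]) = (28.5 - 33) / 11.1803 = -0.4025.
        Two-sided p = 2*Phi(z) = 0.687322.
Step 6: alpha = 0.05. fail to reject H0.

W+ = 28.5, W- = 37.5, W = min = 28.5, p = 0.687322, fail to reject H0.


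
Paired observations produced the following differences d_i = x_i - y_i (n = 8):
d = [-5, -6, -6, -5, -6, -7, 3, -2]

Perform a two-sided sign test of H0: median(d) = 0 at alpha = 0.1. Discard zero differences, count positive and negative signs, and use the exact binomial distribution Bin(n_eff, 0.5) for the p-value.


Step 1: Discard zero differences. Original n = 8; n_eff = number of nonzero differences = 8.
Nonzero differences (with sign): -5, -6, -6, -5, -6, -7, +3, -2
Step 2: Count signs: positive = 1, negative = 7.
Step 3: Under H0: P(positive) = 0.5, so the number of positives S ~ Bin(8, 0.5).
Step 4: Two-sided exact p-value = sum of Bin(8,0.5) probabilities at or below the observed probability = 0.070312.
Step 5: alpha = 0.1. reject H0.

n_eff = 8, pos = 1, neg = 7, p = 0.070312, reject H0.


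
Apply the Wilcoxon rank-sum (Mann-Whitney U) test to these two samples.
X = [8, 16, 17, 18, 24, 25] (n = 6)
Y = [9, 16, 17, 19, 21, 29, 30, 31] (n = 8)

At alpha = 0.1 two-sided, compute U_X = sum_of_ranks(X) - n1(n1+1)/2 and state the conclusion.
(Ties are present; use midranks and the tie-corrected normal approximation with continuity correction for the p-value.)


Step 1: Combine and sort all 14 observations; assign midranks.
sorted (value, group): (8,X), (9,Y), (16,X), (16,Y), (17,X), (17,Y), (18,X), (19,Y), (21,Y), (24,X), (25,X), (29,Y), (30,Y), (31,Y)
ranks: 8->1, 9->2, 16->3.5, 16->3.5, 17->5.5, 17->5.5, 18->7, 19->8, 21->9, 24->10, 25->11, 29->12, 30->13, 31->14
Step 2: Rank sum for X: R1 = 1 + 3.5 + 5.5 + 7 + 10 + 11 = 38.
Step 3: U_X = R1 - n1(n1+1)/2 = 38 - 6*7/2 = 38 - 21 = 17.
       U_Y = n1*n2 - U_X = 48 - 17 = 31.
Step 4: Ties are present, so use the tie-corrected normal approximation (with continuity correction) for the p-value.
Step 5: p-value = 0.400350; compare to alpha = 0.1. fail to reject H0.

U_X = 17, p = 0.400350, fail to reject H0 at alpha = 0.1.


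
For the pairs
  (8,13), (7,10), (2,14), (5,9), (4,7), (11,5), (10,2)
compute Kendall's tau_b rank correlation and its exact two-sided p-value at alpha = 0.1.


Step 1: Enumerate the 21 unordered pairs (i,j) with i<j and classify each by sign(x_j-x_i) * sign(y_j-y_i).
  (1,2):dx=-1,dy=-3->C; (1,3):dx=-6,dy=+1->D; (1,4):dx=-3,dy=-4->C; (1,5):dx=-4,dy=-6->C
  (1,6):dx=+3,dy=-8->D; (1,7):dx=+2,dy=-11->D; (2,3):dx=-5,dy=+4->D; (2,4):dx=-2,dy=-1->C
  (2,5):dx=-3,dy=-3->C; (2,6):dx=+4,dy=-5->D; (2,7):dx=+3,dy=-8->D; (3,4):dx=+3,dy=-5->D
  (3,5):dx=+2,dy=-7->D; (3,6):dx=+9,dy=-9->D; (3,7):dx=+8,dy=-12->D; (4,5):dx=-1,dy=-2->C
  (4,6):dx=+6,dy=-4->D; (4,7):dx=+5,dy=-7->D; (5,6):dx=+7,dy=-2->D; (5,7):dx=+6,dy=-5->D
  (6,7):dx=-1,dy=-3->C
Step 2: C = 7, D = 14, total pairs = 21.
Step 3: tau = (C - D)/(n(n-1)/2) = (7 - 14)/21 = -0.333333.
Step 4: Exact two-sided p-value (enumerate n! = 5040 permutations of y under H0): p = 0.381349.
Step 5: alpha = 0.1. fail to reject H0.

tau_b = -0.3333 (C=7, D=14), p = 0.381349, fail to reject H0.


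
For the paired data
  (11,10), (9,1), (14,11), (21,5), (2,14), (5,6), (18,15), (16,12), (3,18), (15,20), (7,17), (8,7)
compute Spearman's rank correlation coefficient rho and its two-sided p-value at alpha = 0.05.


Step 1: Rank x and y separately (midranks; no ties here).
rank(x): 11->7, 9->6, 14->8, 21->12, 2->1, 5->3, 18->11, 16->10, 3->2, 15->9, 7->4, 8->5
rank(y): 10->5, 1->1, 11->6, 5->2, 14->8, 6->3, 15->9, 12->7, 18->11, 20->12, 17->10, 7->4
Step 2: d_i = R_x(i) - R_y(i); compute d_i^2.
  (7-5)^2=4, (6-1)^2=25, (8-6)^2=4, (12-2)^2=100, (1-8)^2=49, (3-3)^2=0, (11-9)^2=4, (10-7)^2=9, (2-11)^2=81, (9-12)^2=9, (4-10)^2=36, (5-4)^2=1
sum(d^2) = 322.
Step 3: rho = 1 - 6*322 / (12*(12^2 - 1)) = 1 - 1932/1716 = -0.125874.
Step 4: Under H0, t = rho * sqrt((n-2)/(1-rho^2)) = -0.4012 ~ t(10).
Step 5: Two-sided p-value from the t-distribution with 10 df = 0.696683.
Step 6: alpha = 0.05. fail to reject H0.

rho = -0.1259, p = 0.696683, fail to reject H0 at alpha = 0.05.


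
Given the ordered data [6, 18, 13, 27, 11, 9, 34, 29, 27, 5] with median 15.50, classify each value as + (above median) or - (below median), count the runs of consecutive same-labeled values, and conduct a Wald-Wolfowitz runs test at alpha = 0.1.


Step 1: Compute median = 15.50; label A = above, B = below.
Labels in order: BABABBAAAB  (n_A = 5, n_B = 5)
Step 2: Count runs R = 7.
Step 3: Under H0 (random ordering), E[R] = 2*n_A*n_B/(n_A+n_B) + 1 = 2*5*5/10 + 1 = 6.0000.
        Var[R] = 2*n_A*n_B*(2*n_A*n_B - n_A - n_B) / ((n_A+n_B)^2 * (n_A+n_B-1)) = 2000/900 = 2.2222.
        SD[R] = 1.4907.
Step 4: Continuity-corrected z = (R - 0.5 - E[R]) / SD[R] = (7 - 0.5 - 6.0000) / 1.4907 = 0.3354.
Step 5: Two-sided p-value via normal approximation = 2*(1 - Phi(|z|)) = 0.737316.
Step 6: alpha = 0.1. fail to reject H0.

R = 7, z = 0.3354, p = 0.737316, fail to reject H0.


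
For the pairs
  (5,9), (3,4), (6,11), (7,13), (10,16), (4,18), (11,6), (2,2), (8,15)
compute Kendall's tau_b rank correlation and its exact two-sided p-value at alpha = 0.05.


Step 1: Enumerate the 36 unordered pairs (i,j) with i<j and classify each by sign(x_j-x_i) * sign(y_j-y_i).
  (1,2):dx=-2,dy=-5->C; (1,3):dx=+1,dy=+2->C; (1,4):dx=+2,dy=+4->C; (1,5):dx=+5,dy=+7->C
  (1,6):dx=-1,dy=+9->D; (1,7):dx=+6,dy=-3->D; (1,8):dx=-3,dy=-7->C; (1,9):dx=+3,dy=+6->C
  (2,3):dx=+3,dy=+7->C; (2,4):dx=+4,dy=+9->C; (2,5):dx=+7,dy=+12->C; (2,6):dx=+1,dy=+14->C
  (2,7):dx=+8,dy=+2->C; (2,8):dx=-1,dy=-2->C; (2,9):dx=+5,dy=+11->C; (3,4):dx=+1,dy=+2->C
  (3,5):dx=+4,dy=+5->C; (3,6):dx=-2,dy=+7->D; (3,7):dx=+5,dy=-5->D; (3,8):dx=-4,dy=-9->C
  (3,9):dx=+2,dy=+4->C; (4,5):dx=+3,dy=+3->C; (4,6):dx=-3,dy=+5->D; (4,7):dx=+4,dy=-7->D
  (4,8):dx=-5,dy=-11->C; (4,9):dx=+1,dy=+2->C; (5,6):dx=-6,dy=+2->D; (5,7):dx=+1,dy=-10->D
  (5,8):dx=-8,dy=-14->C; (5,9):dx=-2,dy=-1->C; (6,7):dx=+7,dy=-12->D; (6,8):dx=-2,dy=-16->C
  (6,9):dx=+4,dy=-3->D; (7,8):dx=-9,dy=-4->C; (7,9):dx=-3,dy=+9->D; (8,9):dx=+6,dy=+13->C
Step 2: C = 25, D = 11, total pairs = 36.
Step 3: tau = (C - D)/(n(n-1)/2) = (25 - 11)/36 = 0.388889.
Step 4: Exact two-sided p-value (enumerate n! = 362880 permutations of y under H0): p = 0.180181.
Step 5: alpha = 0.05. fail to reject H0.

tau_b = 0.3889 (C=25, D=11), p = 0.180181, fail to reject H0.


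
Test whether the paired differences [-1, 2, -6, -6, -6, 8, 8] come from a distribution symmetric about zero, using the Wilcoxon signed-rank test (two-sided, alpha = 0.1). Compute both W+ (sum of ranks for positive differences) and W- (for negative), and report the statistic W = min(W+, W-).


Step 1: Drop any zero differences (none here) and take |d_i|.
|d| = [1, 2, 6, 6, 6, 8, 8]
Step 2: Midrank |d_i| (ties get averaged ranks).
ranks: |1|->1, |2|->2, |6|->4, |6|->4, |6|->4, |8|->6.5, |8|->6.5
Step 3: Attach original signs; sum ranks with positive sign and with negative sign.
W+ = 2 + 6.5 + 6.5 = 15
W- = 1 + 4 + 4 + 4 = 13
(Check: W+ + W- = 28 should equal n(n+1)/2 = 28.)
Step 4: Test statistic W = min(W+, W-) = 13.
Step 5: Ties in |d|, so use the tie-corrected normal approximation.
        E[W] = n(n+1)/4 = 7*8/4 = 14.
        Tie groups: |d|=6 (t=3), |d|=8 (t=2); sum(t^3 - t) = 30.
        Var[W] = n(n+1)(2n+1)/24 - sum(t^3-t)/48 = 840/24 - 30/48 = 34.375.
        z = (W - E[W]) / sqrt(Var[W]) = (13 - 14) / 5.8630 = -0.1706.
        Two-sided p = 2*Phi(z) = 0.864569.
Step 6: alpha = 0.1. fail to reject H0.

W+ = 15, W- = 13, W = min = 13, p = 0.864569, fail to reject H0.


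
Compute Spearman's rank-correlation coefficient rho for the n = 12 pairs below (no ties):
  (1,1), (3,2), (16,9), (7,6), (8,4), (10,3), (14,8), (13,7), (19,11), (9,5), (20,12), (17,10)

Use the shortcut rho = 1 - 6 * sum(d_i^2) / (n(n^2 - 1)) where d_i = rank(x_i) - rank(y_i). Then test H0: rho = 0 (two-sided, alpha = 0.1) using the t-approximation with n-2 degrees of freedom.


Step 1: Rank x and y separately (midranks; no ties here).
rank(x): 1->1, 3->2, 16->9, 7->3, 8->4, 10->6, 14->8, 13->7, 19->11, 9->5, 20->12, 17->10
rank(y): 1->1, 2->2, 9->9, 6->6, 4->4, 3->3, 8->8, 7->7, 11->11, 5->5, 12->12, 10->10
Step 2: d_i = R_x(i) - R_y(i); compute d_i^2.
  (1-1)^2=0, (2-2)^2=0, (9-9)^2=0, (3-6)^2=9, (4-4)^2=0, (6-3)^2=9, (8-8)^2=0, (7-7)^2=0, (11-11)^2=0, (5-5)^2=0, (12-12)^2=0, (10-10)^2=0
sum(d^2) = 18.
Step 3: rho = 1 - 6*18 / (12*(12^2 - 1)) = 1 - 108/1716 = 0.937063.
Step 4: Under H0, t = rho * sqrt((n-2)/(1-rho^2)) = 8.4868 ~ t(10).
Step 5: Two-sided p-value from the t-distribution with 10 df = 0.000007.
Step 6: alpha = 0.1. reject H0.

rho = 0.9371, p = 0.000007, reject H0 at alpha = 0.1.


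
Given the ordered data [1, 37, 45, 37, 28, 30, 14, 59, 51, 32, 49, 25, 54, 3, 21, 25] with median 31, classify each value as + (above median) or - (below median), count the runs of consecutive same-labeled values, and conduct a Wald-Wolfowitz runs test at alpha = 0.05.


Step 1: Compute median = 31; label A = above, B = below.
Labels in order: BAAABBBAAAABABBB  (n_A = 8, n_B = 8)
Step 2: Count runs R = 7.
Step 3: Under H0 (random ordering), E[R] = 2*n_A*n_B/(n_A+n_B) + 1 = 2*8*8/16 + 1 = 9.0000.
        Var[R] = 2*n_A*n_B*(2*n_A*n_B - n_A - n_B) / ((n_A+n_B)^2 * (n_A+n_B-1)) = 14336/3840 = 3.7333.
        SD[R] = 1.9322.
Step 4: Continuity-corrected z = (R + 0.5 - E[R]) / SD[R] = (7 + 0.5 - 9.0000) / 1.9322 = -0.7763.
Step 5: Two-sided p-value via normal approximation = 2*(1 - Phi(|z|)) = 0.437558.
Step 6: alpha = 0.05. fail to reject H0.

R = 7, z = -0.7763, p = 0.437558, fail to reject H0.


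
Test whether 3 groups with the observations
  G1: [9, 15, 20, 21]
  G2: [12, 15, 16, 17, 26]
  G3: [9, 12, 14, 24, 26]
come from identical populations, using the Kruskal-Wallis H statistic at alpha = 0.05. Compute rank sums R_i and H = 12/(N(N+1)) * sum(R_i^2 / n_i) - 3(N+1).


Step 1: Combine all N = 14 observations and assign midranks.
sorted (value, group, rank): (9,G1,1.5), (9,G3,1.5), (12,G2,3.5), (12,G3,3.5), (14,G3,5), (15,G1,6.5), (15,G2,6.5), (16,G2,8), (17,G2,9), (20,G1,10), (21,G1,11), (24,G3,12), (26,G2,13.5), (26,G3,13.5)
Step 2: Sum ranks within each group.
R_1 = 29 (n_1 = 4)
R_2 = 40.5 (n_2 = 5)
R_3 = 35.5 (n_3 = 5)
Step 3: H = 12/(N(N+1)) * sum(R_i^2/n_i) - 3(N+1)
     = 12/(14*15) * (29^2/4 + 40.5^2/5 + 35.5^2/5) - 3*15
     = 0.057143 * 790.35 - 45
     = 0.162857.
Step 4: Ties present; correction factor C = 1 - 24/(14^3 - 14) = 0.991209. Corrected H = 0.162857 / 0.991209 = 0.164302.
Step 5: Under H0, H ~ chi^2(2); p-value = 0.921133.
Step 6: alpha = 0.05. fail to reject H0.

H = 0.1643, df = 2, p = 0.921133, fail to reject H0.


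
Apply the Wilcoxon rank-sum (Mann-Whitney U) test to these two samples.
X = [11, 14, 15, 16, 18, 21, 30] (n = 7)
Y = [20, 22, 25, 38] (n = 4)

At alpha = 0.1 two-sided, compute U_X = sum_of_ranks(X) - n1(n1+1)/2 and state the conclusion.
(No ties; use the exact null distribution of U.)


Step 1: Combine and sort all 11 observations; assign midranks.
sorted (value, group): (11,X), (14,X), (15,X), (16,X), (18,X), (20,Y), (21,X), (22,Y), (25,Y), (30,X), (38,Y)
ranks: 11->1, 14->2, 15->3, 16->4, 18->5, 20->6, 21->7, 22->8, 25->9, 30->10, 38->11
Step 2: Rank sum for X: R1 = 1 + 2 + 3 + 4 + 5 + 7 + 10 = 32.
Step 3: U_X = R1 - n1(n1+1)/2 = 32 - 7*8/2 = 32 - 28 = 4.
       U_Y = n1*n2 - U_X = 28 - 4 = 24.
Step 4: No ties, so the exact null distribution of U (based on enumerating the C(11,7) = 330 equally likely rank assignments) gives the two-sided p-value.
Step 5: p-value = 0.072727; compare to alpha = 0.1. reject H0.

U_X = 4, p = 0.072727, reject H0 at alpha = 0.1.


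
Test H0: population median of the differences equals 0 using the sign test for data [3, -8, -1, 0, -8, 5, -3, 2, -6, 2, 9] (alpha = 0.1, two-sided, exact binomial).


Step 1: Discard zero differences. Original n = 11; n_eff = number of nonzero differences = 10.
Nonzero differences (with sign): +3, -8, -1, -8, +5, -3, +2, -6, +2, +9
Step 2: Count signs: positive = 5, negative = 5.
Step 3: Under H0: P(positive) = 0.5, so the number of positives S ~ Bin(10, 0.5).
Step 4: Two-sided exact p-value = sum of Bin(10,0.5) probabilities at or below the observed probability = 1.000000.
Step 5: alpha = 0.1. fail to reject H0.

n_eff = 10, pos = 5, neg = 5, p = 1.000000, fail to reject H0.


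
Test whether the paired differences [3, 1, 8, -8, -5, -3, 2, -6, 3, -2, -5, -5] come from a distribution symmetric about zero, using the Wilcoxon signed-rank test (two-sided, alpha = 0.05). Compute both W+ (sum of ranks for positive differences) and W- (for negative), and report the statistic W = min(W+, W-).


Step 1: Drop any zero differences (none here) and take |d_i|.
|d| = [3, 1, 8, 8, 5, 3, 2, 6, 3, 2, 5, 5]
Step 2: Midrank |d_i| (ties get averaged ranks).
ranks: |3|->5, |1|->1, |8|->11.5, |8|->11.5, |5|->8, |3|->5, |2|->2.5, |6|->10, |3|->5, |2|->2.5, |5|->8, |5|->8
Step 3: Attach original signs; sum ranks with positive sign and with negative sign.
W+ = 5 + 1 + 11.5 + 2.5 + 5 = 25
W- = 11.5 + 8 + 5 + 10 + 2.5 + 8 + 8 = 53
(Check: W+ + W- = 78 should equal n(n+1)/2 = 78.)
Step 4: Test statistic W = min(W+, W-) = 25.
Step 5: Ties in |d|, so use the tie-corrected normal approximation.
        E[W] = n(n+1)/4 = 12*13/4 = 39.
        Tie groups: |d|=2 (t=2), |d|=3 (t=3), |d|=5 (t=3), |d|=8 (t=2); sum(t^3 - t) = 60.
        Var[W] = n(n+1)(2n+1)/24 - sum(t^3-t)/48 = 3900/24 - 60/48 = 161.25.
        z = (W - E[W]) / sqrt(Var[W]) = (25 - 39) / 12.6984 = -1.1025.
        Two-sided p = 2*Phi(z) = 0.270245.
Step 6: alpha = 0.05. fail to reject H0.

W+ = 25, W- = 53, W = min = 25, p = 0.270245, fail to reject H0.


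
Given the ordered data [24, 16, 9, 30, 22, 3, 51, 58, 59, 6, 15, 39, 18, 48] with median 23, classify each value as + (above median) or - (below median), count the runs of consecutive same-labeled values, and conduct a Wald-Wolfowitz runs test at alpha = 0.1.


Step 1: Compute median = 23; label A = above, B = below.
Labels in order: ABBABBAAABBABA  (n_A = 7, n_B = 7)
Step 2: Count runs R = 9.
Step 3: Under H0 (random ordering), E[R] = 2*n_A*n_B/(n_A+n_B) + 1 = 2*7*7/14 + 1 = 8.0000.
        Var[R] = 2*n_A*n_B*(2*n_A*n_B - n_A - n_B) / ((n_A+n_B)^2 * (n_A+n_B-1)) = 8232/2548 = 3.2308.
        SD[R] = 1.7974.
Step 4: Continuity-corrected z = (R - 0.5 - E[R]) / SD[R] = (9 - 0.5 - 8.0000) / 1.7974 = 0.2782.
Step 5: Two-sided p-value via normal approximation = 2*(1 - Phi(|z|)) = 0.780879.
Step 6: alpha = 0.1. fail to reject H0.

R = 9, z = 0.2782, p = 0.780879, fail to reject H0.


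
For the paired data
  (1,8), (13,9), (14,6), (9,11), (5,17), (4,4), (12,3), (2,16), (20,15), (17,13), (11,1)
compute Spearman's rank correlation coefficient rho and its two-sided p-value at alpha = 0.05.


Step 1: Rank x and y separately (midranks; no ties here).
rank(x): 1->1, 13->8, 14->9, 9->5, 5->4, 4->3, 12->7, 2->2, 20->11, 17->10, 11->6
rank(y): 8->5, 9->6, 6->4, 11->7, 17->11, 4->3, 3->2, 16->10, 15->9, 13->8, 1->1
Step 2: d_i = R_x(i) - R_y(i); compute d_i^2.
  (1-5)^2=16, (8-6)^2=4, (9-4)^2=25, (5-7)^2=4, (4-11)^2=49, (3-3)^2=0, (7-2)^2=25, (2-10)^2=64, (11-9)^2=4, (10-8)^2=4, (6-1)^2=25
sum(d^2) = 220.
Step 3: rho = 1 - 6*220 / (11*(11^2 - 1)) = 1 - 1320/1320 = 0.000000.
Step 4: Under H0, t = rho * sqrt((n-2)/(1-rho^2)) = 0.0000 ~ t(9).
Step 5: Two-sided p-value from the t-distribution with 9 df = 1.000000.
Step 6: alpha = 0.05. fail to reject H0.

rho = 0.0000, p = 1.000000, fail to reject H0 at alpha = 0.05.


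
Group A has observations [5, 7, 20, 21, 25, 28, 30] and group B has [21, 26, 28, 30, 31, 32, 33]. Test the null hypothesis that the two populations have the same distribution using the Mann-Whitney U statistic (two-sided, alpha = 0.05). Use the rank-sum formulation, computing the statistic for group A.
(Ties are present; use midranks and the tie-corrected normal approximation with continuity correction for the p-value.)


Step 1: Combine and sort all 14 observations; assign midranks.
sorted (value, group): (5,X), (7,X), (20,X), (21,X), (21,Y), (25,X), (26,Y), (28,X), (28,Y), (30,X), (30,Y), (31,Y), (32,Y), (33,Y)
ranks: 5->1, 7->2, 20->3, 21->4.5, 21->4.5, 25->6, 26->7, 28->8.5, 28->8.5, 30->10.5, 30->10.5, 31->12, 32->13, 33->14
Step 2: Rank sum for X: R1 = 1 + 2 + 3 + 4.5 + 6 + 8.5 + 10.5 = 35.5.
Step 3: U_X = R1 - n1(n1+1)/2 = 35.5 - 7*8/2 = 35.5 - 28 = 7.5.
       U_Y = n1*n2 - U_X = 49 - 7.5 = 41.5.
Step 4: Ties are present, so use the tie-corrected normal approximation (with continuity correction) for the p-value.
Step 5: p-value = 0.034406; compare to alpha = 0.05. reject H0.

U_X = 7.5, p = 0.034406, reject H0 at alpha = 0.05.
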